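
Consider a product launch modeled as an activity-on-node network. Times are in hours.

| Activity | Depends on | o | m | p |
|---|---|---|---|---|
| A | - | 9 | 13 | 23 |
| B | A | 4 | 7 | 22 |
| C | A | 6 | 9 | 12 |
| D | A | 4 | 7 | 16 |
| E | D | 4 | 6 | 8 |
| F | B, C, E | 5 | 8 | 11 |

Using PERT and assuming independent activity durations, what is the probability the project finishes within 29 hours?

0.017

te_A = (9 + 4·13 + 23)/6 = 84/6 = 14; σ²_A = ((23−9)/6)² = 5.444
te_B = (4 + 4·7 + 22)/6 = 54/6 = 9; σ²_B = ((22−4)/6)² = 9.000
te_C = (6 + 4·9 + 12)/6 = 54/6 = 9; σ²_C = ((12−6)/6)² = 1.000
te_D = (4 + 4·7 + 16)/6 = 48/6 = 8; σ²_D = ((16−4)/6)² = 4.000
te_E = (4 + 4·6 + 8)/6 = 36/6 = 6; σ²_E = ((8−4)/6)² = 0.444
te_F = (5 + 4·8 + 11)/6 = 48/6 = 8; σ²_F = ((11−5)/6)² = 1.000

Forward pass:
ES_A = 0; EF_A = 14
ES_B = 14; EF_B = 14+9 = 23
ES_C = 14; EF_C = 14+9 = 23
ES_D = 14; EF_D = 14+8 = 22
ES_E = 22; EF_E = 22+6 = 28
ES_F = max(EF_B=23, EF_C=23, EF_E=28) = 28; EF_F = 28+8 = 36
Expected project duration μ = 36 hours. Critical path: A → D → E → F.

Variance along critical path = 5.444 + 4.000 + 0.444 + 1.000 = 10.889; σ = √10.889 = 3.300 hours.
Z = (29 − 36) / 3.300 = -2.121
P(T ≤ 29) = Φ(-2.121) ≈ 0.017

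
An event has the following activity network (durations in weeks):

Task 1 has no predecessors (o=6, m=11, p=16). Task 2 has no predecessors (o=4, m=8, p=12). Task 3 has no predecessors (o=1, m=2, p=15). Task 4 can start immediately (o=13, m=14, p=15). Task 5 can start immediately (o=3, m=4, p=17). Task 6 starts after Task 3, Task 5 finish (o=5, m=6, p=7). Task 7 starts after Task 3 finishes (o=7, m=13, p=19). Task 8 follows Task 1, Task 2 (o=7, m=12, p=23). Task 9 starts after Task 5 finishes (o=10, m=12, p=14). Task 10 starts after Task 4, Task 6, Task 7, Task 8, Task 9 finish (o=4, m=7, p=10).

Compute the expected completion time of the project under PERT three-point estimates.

31 weeks

te_Task 1 = (6 + 4·11 + 16)/6 = 66/6 = 11
te_Task 2 = (4 + 4·8 + 12)/6 = 48/6 = 8
te_Task 3 = (1 + 4·2 + 15)/6 = 24/6 = 4
te_Task 4 = (13 + 4·14 + 15)/6 = 84/6 = 14
te_Task 5 = (3 + 4·4 + 17)/6 = 36/6 = 6
te_Task 6 = (5 + 4·6 + 7)/6 = 36/6 = 6
te_Task 7 = (7 + 4·13 + 19)/6 = 78/6 = 13
te_Task 8 = (7 + 4·12 + 23)/6 = 78/6 = 13
te_Task 9 = (10 + 4·12 + 14)/6 = 72/6 = 12
te_Task 10 = (4 + 4·7 + 10)/6 = 42/6 = 7

Forward pass:
ES_Task 1 = 0; EF_Task 1 = 11
ES_Task 2 = 0; EF_Task 2 = 8
ES_Task 3 = 0; EF_Task 3 = 4
ES_Task 4 = 0; EF_Task 4 = 14
ES_Task 5 = 0; EF_Task 5 = 6
ES_Task 6 = max(EF_Task 3=4, EF_Task 5=6) = 6; EF_Task 6 = 6+6 = 12
ES_Task 7 = 4; EF_Task 7 = 4+13 = 17
ES_Task 8 = max(EF_Task 1=11, EF_Task 2=8) = 11; EF_Task 8 = 11+13 = 24
ES_Task 9 = 6; EF_Task 9 = 6+12 = 18
ES_Task 10 = max(EF_Task 4=14, EF_Task 6=12, EF_Task 7=17, EF_Task 8=24, EF_Task 9=18) = 24; EF_Task 10 = 24+7 = 31
Expected project duration μ = 31 weeks. Critical path: Task 1 → Task 8 → Task 10.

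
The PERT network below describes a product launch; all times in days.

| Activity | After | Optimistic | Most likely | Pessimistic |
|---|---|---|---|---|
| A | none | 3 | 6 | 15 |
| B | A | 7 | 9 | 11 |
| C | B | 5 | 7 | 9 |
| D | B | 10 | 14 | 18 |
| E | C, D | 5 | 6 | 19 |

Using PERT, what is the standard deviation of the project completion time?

te_A = (3 + 4·6 + 15)/6 = 42/6 = 7; σ²_A = ((15−3)/6)² = 4.000
te_B = (7 + 4·9 + 11)/6 = 54/6 = 9; σ²_B = ((11−7)/6)² = 0.444
te_C = (5 + 4·7 + 9)/6 = 42/6 = 7; σ²_C = ((9−5)/6)² = 0.444
te_D = (10 + 4·14 + 18)/6 = 84/6 = 14; σ²_D = ((18−10)/6)² = 1.778
te_E = (5 + 4·6 + 19)/6 = 48/6 = 8; σ²_E = ((19−5)/6)² = 5.444

Forward pass:
ES_A = 0; EF_A = 7
ES_B = 7; EF_B = 7+9 = 16
ES_C = 16; EF_C = 16+7 = 23
ES_D = 16; EF_D = 16+14 = 30
ES_E = max(EF_C=23, EF_D=30) = 30; EF_E = 30+8 = 38
Expected project duration μ = 38 days. Critical path: A → B → D → E.

Variance along critical path = 4.000 + 0.444 + 1.778 + 5.444 = 11.667
σ = √11.667 = 3.416 days

3.42 days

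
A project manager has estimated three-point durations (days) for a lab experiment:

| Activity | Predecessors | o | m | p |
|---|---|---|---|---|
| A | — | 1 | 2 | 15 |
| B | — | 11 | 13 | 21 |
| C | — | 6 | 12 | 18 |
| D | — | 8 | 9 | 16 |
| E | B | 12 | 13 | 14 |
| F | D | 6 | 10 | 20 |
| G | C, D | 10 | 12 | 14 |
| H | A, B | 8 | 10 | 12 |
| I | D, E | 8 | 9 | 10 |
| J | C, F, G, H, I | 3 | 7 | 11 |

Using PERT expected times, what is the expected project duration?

43 days

te_A = (1 + 4·2 + 15)/6 = 24/6 = 4
te_B = (11 + 4·13 + 21)/6 = 84/6 = 14
te_C = (6 + 4·12 + 18)/6 = 72/6 = 12
te_D = (8 + 4·9 + 16)/6 = 60/6 = 10
te_E = (12 + 4·13 + 14)/6 = 78/6 = 13
te_F = (6 + 4·10 + 20)/6 = 66/6 = 11
te_G = (10 + 4·12 + 14)/6 = 72/6 = 12
te_H = (8 + 4·10 + 12)/6 = 60/6 = 10
te_I = (8 + 4·9 + 10)/6 = 54/6 = 9
te_J = (3 + 4·7 + 11)/6 = 42/6 = 7

Forward pass:
ES_A = 0; EF_A = 4
ES_B = 0; EF_B = 14
ES_C = 0; EF_C = 12
ES_D = 0; EF_D = 10
ES_E = 14; EF_E = 14+13 = 27
ES_F = 10; EF_F = 10+11 = 21
ES_G = max(EF_C=12, EF_D=10) = 12; EF_G = 12+12 = 24
ES_H = max(EF_A=4, EF_B=14) = 14; EF_H = 14+10 = 24
ES_I = max(EF_D=10, EF_E=27) = 27; EF_I = 27+9 = 36
ES_J = max(EF_C=12, EF_F=21, EF_G=24, EF_H=24, EF_I=36) = 36; EF_J = 36+7 = 43
Expected project duration μ = 43 days. Critical path: B → E → I → J.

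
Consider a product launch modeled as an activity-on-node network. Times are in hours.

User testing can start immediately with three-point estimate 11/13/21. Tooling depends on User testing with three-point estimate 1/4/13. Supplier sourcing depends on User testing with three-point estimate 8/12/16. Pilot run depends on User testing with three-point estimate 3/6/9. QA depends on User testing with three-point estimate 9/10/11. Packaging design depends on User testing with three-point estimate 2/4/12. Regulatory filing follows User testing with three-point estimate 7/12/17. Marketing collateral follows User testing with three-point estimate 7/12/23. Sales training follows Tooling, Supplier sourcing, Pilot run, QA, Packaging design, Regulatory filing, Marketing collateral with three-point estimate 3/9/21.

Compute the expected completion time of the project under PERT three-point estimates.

37 hours

te_User testing = (11 + 4·13 + 21)/6 = 84/6 = 14
te_Tooling = (1 + 4·4 + 13)/6 = 30/6 = 5
te_Supplier sourcing = (8 + 4·12 + 16)/6 = 72/6 = 12
te_Pilot run = (3 + 4·6 + 9)/6 = 36/6 = 6
te_QA = (9 + 4·10 + 11)/6 = 60/6 = 10
te_Packaging design = (2 + 4·4 + 12)/6 = 30/6 = 5
te_Regulatory filing = (7 + 4·12 + 17)/6 = 72/6 = 12
te_Marketing collateral = (7 + 4·12 + 23)/6 = 78/6 = 13
te_Sales training = (3 + 4·9 + 21)/6 = 60/6 = 10

Forward pass:
ES_User testing = 0; EF_User testing = 14
ES_Tooling = 14; EF_Tooling = 14+5 = 19
ES_Supplier sourcing = 14; EF_Supplier sourcing = 14+12 = 26
ES_Pilot run = 14; EF_Pilot run = 14+6 = 20
ES_QA = 14; EF_QA = 14+10 = 24
ES_Packaging design = 14; EF_Packaging design = 14+5 = 19
ES_Regulatory filing = 14; EF_Regulatory filing = 14+12 = 26
ES_Marketing collateral = 14; EF_Marketing collateral = 14+13 = 27
ES_Sales training = max(EF_Tooling=19, EF_Supplier sourcing=26, EF_Pilot run=20, EF_QA=24, EF_Packaging design=19, EF_Regulatory filing=26, EF_Marketing collateral=27) = 27; EF_Sales training = 27+10 = 37
Expected project duration μ = 37 hours. Critical path: User testing → Marketing collateral → Sales training.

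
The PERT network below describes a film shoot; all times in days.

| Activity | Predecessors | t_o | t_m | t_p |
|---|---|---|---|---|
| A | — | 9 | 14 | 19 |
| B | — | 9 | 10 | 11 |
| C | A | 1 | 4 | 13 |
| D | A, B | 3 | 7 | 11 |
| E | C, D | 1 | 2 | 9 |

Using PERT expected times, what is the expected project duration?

te_A = (9 + 4·14 + 19)/6 = 84/6 = 14
te_B = (9 + 4·10 + 11)/6 = 60/6 = 10
te_C = (1 + 4·4 + 13)/6 = 30/6 = 5
te_D = (3 + 4·7 + 11)/6 = 42/6 = 7
te_E = (1 + 4·2 + 9)/6 = 18/6 = 3

Forward pass:
ES_A = 0; EF_A = 14
ES_B = 0; EF_B = 10
ES_C = 14; EF_C = 14+5 = 19
ES_D = max(EF_A=14, EF_B=10) = 14; EF_D = 14+7 = 21
ES_E = max(EF_C=19, EF_D=21) = 21; EF_E = 21+3 = 24
Expected project duration μ = 24 days. Critical path: A → D → E.

24 days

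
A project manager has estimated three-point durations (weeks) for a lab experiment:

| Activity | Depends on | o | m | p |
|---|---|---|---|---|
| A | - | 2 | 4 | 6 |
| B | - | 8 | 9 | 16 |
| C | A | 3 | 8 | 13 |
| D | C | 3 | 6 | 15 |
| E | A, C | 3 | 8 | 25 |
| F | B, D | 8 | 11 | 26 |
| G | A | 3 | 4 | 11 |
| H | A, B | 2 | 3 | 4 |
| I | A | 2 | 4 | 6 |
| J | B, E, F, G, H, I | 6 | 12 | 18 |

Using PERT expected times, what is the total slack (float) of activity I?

24 weeks

te_A = (2 + 4·4 + 6)/6 = 24/6 = 4
te_B = (8 + 4·9 + 16)/6 = 60/6 = 10
te_C = (3 + 4·8 + 13)/6 = 48/6 = 8
te_D = (3 + 4·6 + 15)/6 = 42/6 = 7
te_E = (3 + 4·8 + 25)/6 = 60/6 = 10
te_F = (8 + 4·11 + 26)/6 = 78/6 = 13
te_G = (3 + 4·4 + 11)/6 = 30/6 = 5
te_H = (2 + 4·3 + 4)/6 = 18/6 = 3
te_I = (2 + 4·4 + 6)/6 = 24/6 = 4
te_J = (6 + 4·12 + 18)/6 = 72/6 = 12

Forward pass:
ES_A = 0; EF_A = 4
ES_B = 0; EF_B = 10
ES_C = 4; EF_C = 4+8 = 12
ES_D = 12; EF_D = 12+7 = 19
ES_E = max(EF_A=4, EF_C=12) = 12; EF_E = 12+10 = 22
ES_F = max(EF_B=10, EF_D=19) = 19; EF_F = 19+13 = 32
ES_G = 4; EF_G = 4+5 = 9
ES_H = max(EF_A=4, EF_B=10) = 10; EF_H = 10+3 = 13
ES_I = 4; EF_I = 4+4 = 8
ES_J = max(EF_B=10, EF_E=22, EF_F=32, EF_G=9, EF_H=13, EF_I=8) = 32; EF_J = 32+12 = 44
Expected project duration μ = 44 weeks. Critical path: A → C → D → F → J.

Backward pass:
LF_J = 44; LS_J = 44−12 = 32
LF_I = LS_J = 32; LS_I = 32−4 = 28
LF_H = LS_J = 32; LS_H = 32−3 = 29
LF_G = LS_J = 32; LS_G = 32−5 = 27
LF_F = LS_J = 32; LS_F = 32−13 = 19
LF_E = LS_J = 32; LS_E = 32−10 = 22
LF_D = LS_F = 19; LS_D = 19−7 = 12
LF_C = min(LS_D=12, LS_E=22) = 12; LS_C = 12−8 = 4
LF_B = min(LS_F=19, LS_H=29, LS_J=32) = 19; LS_B = 19−10 = 9
LF_A = min(LS_C=4, LS_E=22, LS_G=27, LS_H=29, LS_I=28) = 4; LS_A = 4−4 = 0
Slack_I = LS_I − ES_I = 28 − 4 = 24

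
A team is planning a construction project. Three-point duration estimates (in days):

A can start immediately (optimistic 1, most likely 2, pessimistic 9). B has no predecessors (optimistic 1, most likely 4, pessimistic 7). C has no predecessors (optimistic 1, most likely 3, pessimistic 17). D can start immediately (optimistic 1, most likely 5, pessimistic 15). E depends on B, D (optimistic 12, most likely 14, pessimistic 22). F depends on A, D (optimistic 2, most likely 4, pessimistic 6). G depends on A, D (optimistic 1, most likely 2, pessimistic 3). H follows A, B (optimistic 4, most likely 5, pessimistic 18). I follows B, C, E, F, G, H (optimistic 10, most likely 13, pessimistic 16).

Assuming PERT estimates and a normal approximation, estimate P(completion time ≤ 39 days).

te_A = (1 + 4·2 + 9)/6 = 18/6 = 3; σ²_A = ((9−1)/6)² = 1.778
te_B = (1 + 4·4 + 7)/6 = 24/6 = 4; σ²_B = ((7−1)/6)² = 1.000
te_C = (1 + 4·3 + 17)/6 = 30/6 = 5; σ²_C = ((17−1)/6)² = 7.111
te_D = (1 + 4·5 + 15)/6 = 36/6 = 6; σ²_D = ((15−1)/6)² = 5.444
te_E = (12 + 4·14 + 22)/6 = 90/6 = 15; σ²_E = ((22−12)/6)² = 2.778
te_F = (2 + 4·4 + 6)/6 = 24/6 = 4; σ²_F = ((6−2)/6)² = 0.444
te_G = (1 + 4·2 + 3)/6 = 12/6 = 2; σ²_G = ((3−1)/6)² = 0.111
te_H = (4 + 4·5 + 18)/6 = 42/6 = 7; σ²_H = ((18−4)/6)² = 5.444
te_I = (10 + 4·13 + 16)/6 = 78/6 = 13; σ²_I = ((16−10)/6)² = 1.000

Forward pass:
ES_A = 0; EF_A = 3
ES_B = 0; EF_B = 4
ES_C = 0; EF_C = 5
ES_D = 0; EF_D = 6
ES_E = max(EF_B=4, EF_D=6) = 6; EF_E = 6+15 = 21
ES_F = max(EF_A=3, EF_D=6) = 6; EF_F = 6+4 = 10
ES_G = max(EF_A=3, EF_D=6) = 6; EF_G = 6+2 = 8
ES_H = max(EF_A=3, EF_B=4) = 4; EF_H = 4+7 = 11
ES_I = max(EF_B=4, EF_C=5, EF_E=21, EF_F=10, EF_G=8, EF_H=11) = 21; EF_I = 21+13 = 34
Expected project duration μ = 34 days. Critical path: D → E → I.

Variance along critical path = 5.444 + 2.778 + 1.000 = 9.222; σ = √9.222 = 3.037 days.
Z = (39 − 34) / 3.037 = 1.646
P(T ≤ 39) = Φ(1.646) ≈ 0.950

0.950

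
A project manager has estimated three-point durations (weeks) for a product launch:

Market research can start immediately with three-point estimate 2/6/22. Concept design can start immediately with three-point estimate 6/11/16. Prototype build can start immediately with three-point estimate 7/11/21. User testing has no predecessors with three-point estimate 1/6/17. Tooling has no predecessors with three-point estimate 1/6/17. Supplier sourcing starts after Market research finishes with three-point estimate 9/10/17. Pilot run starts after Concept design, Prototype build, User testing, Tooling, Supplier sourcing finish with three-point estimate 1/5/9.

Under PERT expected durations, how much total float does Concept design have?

8 weeks

te_Market research = (2 + 4·6 + 22)/6 = 48/6 = 8
te_Concept design = (6 + 4·11 + 16)/6 = 66/6 = 11
te_Prototype build = (7 + 4·11 + 21)/6 = 72/6 = 12
te_User testing = (1 + 4·6 + 17)/6 = 42/6 = 7
te_Tooling = (1 + 4·6 + 17)/6 = 42/6 = 7
te_Supplier sourcing = (9 + 4·10 + 17)/6 = 66/6 = 11
te_Pilot run = (1 + 4·5 + 9)/6 = 30/6 = 5

Forward pass:
ES_Market research = 0; EF_Market research = 8
ES_Concept design = 0; EF_Concept design = 11
ES_Prototype build = 0; EF_Prototype build = 12
ES_User testing = 0; EF_User testing = 7
ES_Tooling = 0; EF_Tooling = 7
ES_Supplier sourcing = 8; EF_Supplier sourcing = 8+11 = 19
ES_Pilot run = max(EF_Concept design=11, EF_Prototype build=12, EF_User testing=7, EF_Tooling=7, EF_Supplier sourcing=19) = 19; EF_Pilot run = 19+5 = 24
Expected project duration μ = 24 weeks. Critical path: Market research → Supplier sourcing → Pilot run.

Backward pass:
LF_Pilot run = 24; LS_Pilot run = 24−5 = 19
LF_Supplier sourcing = LS_Pilot run = 19; LS_Supplier sourcing = 19−11 = 8
LF_Tooling = LS_Pilot run = 19; LS_Tooling = 19−7 = 12
LF_User testing = LS_Pilot run = 19; LS_User testing = 19−7 = 12
LF_Prototype build = LS_Pilot run = 19; LS_Prototype build = 19−12 = 7
LF_Concept design = LS_Pilot run = 19; LS_Concept design = 19−11 = 8
LF_Market research = LS_Supplier sourcing = 8; LS_Market research = 8−8 = 0
Slack_Concept design = LS_Concept design − ES_Concept design = 8 − 0 = 8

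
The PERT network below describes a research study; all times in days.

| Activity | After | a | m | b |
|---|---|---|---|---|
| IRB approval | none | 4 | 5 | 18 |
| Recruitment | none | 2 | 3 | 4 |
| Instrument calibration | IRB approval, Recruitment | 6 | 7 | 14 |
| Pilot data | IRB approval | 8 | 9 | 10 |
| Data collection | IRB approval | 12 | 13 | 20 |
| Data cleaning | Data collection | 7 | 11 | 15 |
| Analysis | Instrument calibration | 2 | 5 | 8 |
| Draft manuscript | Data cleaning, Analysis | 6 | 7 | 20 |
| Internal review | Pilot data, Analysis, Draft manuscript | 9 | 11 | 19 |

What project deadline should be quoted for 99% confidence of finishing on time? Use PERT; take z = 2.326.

te_IRB approval = (4 + 4·5 + 18)/6 = 42/6 = 7; σ²_IRB approval = ((18−4)/6)² = 5.444
te_Recruitment = (2 + 4·3 + 4)/6 = 18/6 = 3; σ²_Recruitment = ((4−2)/6)² = 0.111
te_Instrument calibration = (6 + 4·7 + 14)/6 = 48/6 = 8; σ²_Instrument calibration = ((14−6)/6)² = 1.778
te_Pilot data = (8 + 4·9 + 10)/6 = 54/6 = 9; σ²_Pilot data = ((10−8)/6)² = 0.111
te_Data collection = (12 + 4·13 + 20)/6 = 84/6 = 14; σ²_Data collection = ((20−12)/6)² = 1.778
te_Data cleaning = (7 + 4·11 + 15)/6 = 66/6 = 11; σ²_Data cleaning = ((15−7)/6)² = 1.778
te_Analysis = (2 + 4·5 + 8)/6 = 30/6 = 5; σ²_Analysis = ((8−2)/6)² = 1.000
te_Draft manuscript = (6 + 4·7 + 20)/6 = 54/6 = 9; σ²_Draft manuscript = ((20−6)/6)² = 5.444
te_Internal review = (9 + 4·11 + 19)/6 = 72/6 = 12; σ²_Internal review = ((19−9)/6)² = 2.778

Forward pass:
ES_IRB approval = 0; EF_IRB approval = 7
ES_Recruitment = 0; EF_Recruitment = 3
ES_Instrument calibration = max(EF_IRB approval=7, EF_Recruitment=3) = 7; EF_Instrument calibration = 7+8 = 15
ES_Pilot data = 7; EF_Pilot data = 7+9 = 16
ES_Data collection = 7; EF_Data collection = 7+14 = 21
ES_Data cleaning = 21; EF_Data cleaning = 21+11 = 32
ES_Analysis = 15; EF_Analysis = 15+5 = 20
ES_Draft manuscript = max(EF_Data cleaning=32, EF_Analysis=20) = 32; EF_Draft manuscript = 32+9 = 41
ES_Internal review = max(EF_Pilot data=16, EF_Analysis=20, EF_Draft manuscript=41) = 41; EF_Internal review = 41+12 = 53
Expected project duration μ = 53 days. Critical path: IRB approval → Data collection → Data cleaning → Draft manuscript → Internal review.

Variance along critical path = 5.444 + 1.778 + 1.778 + 5.444 + 2.778 = 17.222; σ = 4.150 days.
D = μ + z·σ = 53 + 2.326·4.150 = 62.7 days

62.7 days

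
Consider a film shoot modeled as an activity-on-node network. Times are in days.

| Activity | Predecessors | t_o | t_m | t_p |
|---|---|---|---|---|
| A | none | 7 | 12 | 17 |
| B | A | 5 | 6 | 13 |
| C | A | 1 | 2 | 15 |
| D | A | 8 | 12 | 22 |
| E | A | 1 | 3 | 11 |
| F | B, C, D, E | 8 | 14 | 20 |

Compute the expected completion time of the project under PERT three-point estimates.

te_A = (7 + 4·12 + 17)/6 = 72/6 = 12
te_B = (5 + 4·6 + 13)/6 = 42/6 = 7
te_C = (1 + 4·2 + 15)/6 = 24/6 = 4
te_D = (8 + 4·12 + 22)/6 = 78/6 = 13
te_E = (1 + 4·3 + 11)/6 = 24/6 = 4
te_F = (8 + 4·14 + 20)/6 = 84/6 = 14

Forward pass:
ES_A = 0; EF_A = 12
ES_B = 12; EF_B = 12+7 = 19
ES_C = 12; EF_C = 12+4 = 16
ES_D = 12; EF_D = 12+13 = 25
ES_E = 12; EF_E = 12+4 = 16
ES_F = max(EF_B=19, EF_C=16, EF_D=25, EF_E=16) = 25; EF_F = 25+14 = 39
Expected project duration μ = 39 days. Critical path: A → D → F.

39 days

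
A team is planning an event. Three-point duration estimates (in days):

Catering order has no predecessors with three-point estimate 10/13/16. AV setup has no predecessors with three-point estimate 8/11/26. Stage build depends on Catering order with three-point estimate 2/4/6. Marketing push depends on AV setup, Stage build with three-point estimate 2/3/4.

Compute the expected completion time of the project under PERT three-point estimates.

20 days

te_Catering order = (10 + 4·13 + 16)/6 = 78/6 = 13
te_AV setup = (8 + 4·11 + 26)/6 = 78/6 = 13
te_Stage build = (2 + 4·4 + 6)/6 = 24/6 = 4
te_Marketing push = (2 + 4·3 + 4)/6 = 18/6 = 3

Forward pass:
ES_Catering order = 0; EF_Catering order = 13
ES_AV setup = 0; EF_AV setup = 13
ES_Stage build = 13; EF_Stage build = 13+4 = 17
ES_Marketing push = max(EF_AV setup=13, EF_Stage build=17) = 17; EF_Marketing push = 17+3 = 20
Expected project duration μ = 20 days. Critical path: Catering order → Stage build → Marketing push.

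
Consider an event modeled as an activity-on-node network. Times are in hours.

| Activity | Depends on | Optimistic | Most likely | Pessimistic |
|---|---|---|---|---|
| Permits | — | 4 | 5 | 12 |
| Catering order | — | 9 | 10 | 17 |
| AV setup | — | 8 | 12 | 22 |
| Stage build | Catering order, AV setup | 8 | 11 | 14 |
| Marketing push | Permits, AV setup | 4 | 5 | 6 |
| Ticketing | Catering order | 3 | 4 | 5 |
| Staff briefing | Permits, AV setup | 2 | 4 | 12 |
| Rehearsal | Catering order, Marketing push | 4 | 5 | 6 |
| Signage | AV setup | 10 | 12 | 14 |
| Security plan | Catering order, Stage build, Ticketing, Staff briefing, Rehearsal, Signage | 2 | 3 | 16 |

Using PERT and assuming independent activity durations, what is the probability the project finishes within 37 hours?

te_Permits = (4 + 4·5 + 12)/6 = 36/6 = 6; σ²_Permits = ((12−4)/6)² = 1.778
te_Catering order = (9 + 4·10 + 17)/6 = 66/6 = 11; σ²_Catering order = ((17−9)/6)² = 1.778
te_AV setup = (8 + 4·12 + 22)/6 = 78/6 = 13; σ²_AV setup = ((22−8)/6)² = 5.444
te_Stage build = (8 + 4·11 + 14)/6 = 66/6 = 11; σ²_Stage build = ((14−8)/6)² = 1.000
te_Marketing push = (4 + 4·5 + 6)/6 = 30/6 = 5; σ²_Marketing push = ((6−4)/6)² = 0.111
te_Ticketing = (3 + 4·4 + 5)/6 = 24/6 = 4; σ²_Ticketing = ((5−3)/6)² = 0.111
te_Staff briefing = (2 + 4·4 + 12)/6 = 30/6 = 5; σ²_Staff briefing = ((12−2)/6)² = 2.778
te_Rehearsal = (4 + 4·5 + 6)/6 = 30/6 = 5; σ²_Rehearsal = ((6−4)/6)² = 0.111
te_Signage = (10 + 4·12 + 14)/6 = 72/6 = 12; σ²_Signage = ((14−10)/6)² = 0.444
te_Security plan = (2 + 4·3 + 16)/6 = 30/6 = 5; σ²_Security plan = ((16−2)/6)² = 5.444

Forward pass:
ES_Permits = 0; EF_Permits = 6
ES_Catering order = 0; EF_Catering order = 11
ES_AV setup = 0; EF_AV setup = 13
ES_Stage build = max(EF_Catering order=11, EF_AV setup=13) = 13; EF_Stage build = 13+11 = 24
ES_Marketing push = max(EF_Permits=6, EF_AV setup=13) = 13; EF_Marketing push = 13+5 = 18
ES_Ticketing = 11; EF_Ticketing = 11+4 = 15
ES_Staff briefing = max(EF_Permits=6, EF_AV setup=13) = 13; EF_Staff briefing = 13+5 = 18
ES_Rehearsal = max(EF_Catering order=11, EF_Marketing push=18) = 18; EF_Rehearsal = 18+5 = 23
ES_Signage = 13; EF_Signage = 13+12 = 25
ES_Security plan = max(EF_Catering order=11, EF_Stage build=24, EF_Ticketing=15, EF_Staff briefing=18, EF_Rehearsal=23, EF_Signage=25) = 25; EF_Security plan = 25+5 = 30
Expected project duration μ = 30 hours. Critical path: AV setup → Signage → Security plan.

Variance along critical path = 5.444 + 0.444 + 5.444 = 11.333; σ = √11.333 = 3.367 hours.
Z = (37 − 30) / 3.367 = 2.079
P(T ≤ 37) = Φ(2.079) ≈ 0.981

0.981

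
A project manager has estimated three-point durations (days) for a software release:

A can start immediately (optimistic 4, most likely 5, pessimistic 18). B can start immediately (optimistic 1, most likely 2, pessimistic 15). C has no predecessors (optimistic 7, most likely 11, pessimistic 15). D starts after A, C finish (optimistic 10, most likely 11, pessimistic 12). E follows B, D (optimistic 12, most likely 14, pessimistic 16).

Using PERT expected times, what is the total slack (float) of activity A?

4 days

te_A = (4 + 4·5 + 18)/6 = 42/6 = 7
te_B = (1 + 4·2 + 15)/6 = 24/6 = 4
te_C = (7 + 4·11 + 15)/6 = 66/6 = 11
te_D = (10 + 4·11 + 12)/6 = 66/6 = 11
te_E = (12 + 4·14 + 16)/6 = 84/6 = 14

Forward pass:
ES_A = 0; EF_A = 7
ES_B = 0; EF_B = 4
ES_C = 0; EF_C = 11
ES_D = max(EF_A=7, EF_C=11) = 11; EF_D = 11+11 = 22
ES_E = max(EF_B=4, EF_D=22) = 22; EF_E = 22+14 = 36
Expected project duration μ = 36 days. Critical path: C → D → E.

Backward pass:
LF_E = 36; LS_E = 36−14 = 22
LF_D = LS_E = 22; LS_D = 22−11 = 11
LF_C = LS_D = 11; LS_C = 11−11 = 0
LF_B = LS_E = 22; LS_B = 22−4 = 18
LF_A = LS_D = 11; LS_A = 11−7 = 4
Slack_A = LS_A − ES_A = 4 − 0 = 4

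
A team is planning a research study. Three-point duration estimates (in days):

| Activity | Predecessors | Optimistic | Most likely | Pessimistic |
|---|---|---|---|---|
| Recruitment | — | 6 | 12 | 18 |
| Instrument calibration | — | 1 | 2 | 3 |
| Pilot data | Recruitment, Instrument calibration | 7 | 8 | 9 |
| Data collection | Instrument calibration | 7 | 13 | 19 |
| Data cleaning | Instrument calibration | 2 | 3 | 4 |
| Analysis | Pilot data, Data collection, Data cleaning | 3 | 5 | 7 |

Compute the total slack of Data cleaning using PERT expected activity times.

15 days

te_Recruitment = (6 + 4·12 + 18)/6 = 72/6 = 12
te_Instrument calibration = (1 + 4·2 + 3)/6 = 12/6 = 2
te_Pilot data = (7 + 4·8 + 9)/6 = 48/6 = 8
te_Data collection = (7 + 4·13 + 19)/6 = 78/6 = 13
te_Data cleaning = (2 + 4·3 + 4)/6 = 18/6 = 3
te_Analysis = (3 + 4·5 + 7)/6 = 30/6 = 5

Forward pass:
ES_Recruitment = 0; EF_Recruitment = 12
ES_Instrument calibration = 0; EF_Instrument calibration = 2
ES_Pilot data = max(EF_Recruitment=12, EF_Instrument calibration=2) = 12; EF_Pilot data = 12+8 = 20
ES_Data collection = 2; EF_Data collection = 2+13 = 15
ES_Data cleaning = 2; EF_Data cleaning = 2+3 = 5
ES_Analysis = max(EF_Pilot data=20, EF_Data collection=15, EF_Data cleaning=5) = 20; EF_Analysis = 20+5 = 25
Expected project duration μ = 25 days. Critical path: Recruitment → Pilot data → Analysis.

Backward pass:
LF_Analysis = 25; LS_Analysis = 25−5 = 20
LF_Data cleaning = LS_Analysis = 20; LS_Data cleaning = 20−3 = 17
LF_Data collection = LS_Analysis = 20; LS_Data collection = 20−13 = 7
LF_Pilot data = LS_Analysis = 20; LS_Pilot data = 20−8 = 12
LF_Instrument calibration = min(LS_Pilot data=12, LS_Data collection=7, LS_Data cleaning=17) = 7; LS_Instrument calibration = 7−2 = 5
LF_Recruitment = LS_Pilot data = 12; LS_Recruitment = 12−12 = 0
Slack_Data cleaning = LS_Data cleaning − ES_Data cleaning = 17 − 2 = 15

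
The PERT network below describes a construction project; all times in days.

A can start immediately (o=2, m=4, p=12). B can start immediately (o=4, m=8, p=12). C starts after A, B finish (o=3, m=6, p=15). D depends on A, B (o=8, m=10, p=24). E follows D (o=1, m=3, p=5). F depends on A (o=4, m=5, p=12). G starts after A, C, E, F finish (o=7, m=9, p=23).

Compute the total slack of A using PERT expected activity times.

te_A = (2 + 4·4 + 12)/6 = 30/6 = 5
te_B = (4 + 4·8 + 12)/6 = 48/6 = 8
te_C = (3 + 4·6 + 15)/6 = 42/6 = 7
te_D = (8 + 4·10 + 24)/6 = 72/6 = 12
te_E = (1 + 4·3 + 5)/6 = 18/6 = 3
te_F = (4 + 4·5 + 12)/6 = 36/6 = 6
te_G = (7 + 4·9 + 23)/6 = 66/6 = 11

Forward pass:
ES_A = 0; EF_A = 5
ES_B = 0; EF_B = 8
ES_C = max(EF_A=5, EF_B=8) = 8; EF_C = 8+7 = 15
ES_D = max(EF_A=5, EF_B=8) = 8; EF_D = 8+12 = 20
ES_E = 20; EF_E = 20+3 = 23
ES_F = 5; EF_F = 5+6 = 11
ES_G = max(EF_A=5, EF_C=15, EF_E=23, EF_F=11) = 23; EF_G = 23+11 = 34
Expected project duration μ = 34 days. Critical path: B → D → E → G.

Backward pass:
LF_G = 34; LS_G = 34−11 = 23
LF_F = LS_G = 23; LS_F = 23−6 = 17
LF_E = LS_G = 23; LS_E = 23−3 = 20
LF_D = LS_E = 20; LS_D = 20−12 = 8
LF_C = LS_G = 23; LS_C = 23−7 = 16
LF_B = min(LS_C=16, LS_D=8) = 8; LS_B = 8−8 = 0
LF_A = min(LS_C=16, LS_D=8, LS_F=17, LS_G=23) = 8; LS_A = 8−5 = 3
Slack_A = LS_A − ES_A = 3 − 0 = 3

3 days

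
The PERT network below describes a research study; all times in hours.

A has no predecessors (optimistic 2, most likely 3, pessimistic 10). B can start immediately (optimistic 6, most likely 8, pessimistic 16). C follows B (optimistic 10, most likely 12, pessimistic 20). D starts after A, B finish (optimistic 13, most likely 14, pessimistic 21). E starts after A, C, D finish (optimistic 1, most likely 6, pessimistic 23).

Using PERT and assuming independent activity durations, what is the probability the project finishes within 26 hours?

te_A = (2 + 4·3 + 10)/6 = 24/6 = 4; σ²_A = ((10−2)/6)² = 1.778
te_B = (6 + 4·8 + 16)/6 = 54/6 = 9; σ²_B = ((16−6)/6)² = 2.778
te_C = (10 + 4·12 + 20)/6 = 78/6 = 13; σ²_C = ((20−10)/6)² = 2.778
te_D = (13 + 4·14 + 21)/6 = 90/6 = 15; σ²_D = ((21−13)/6)² = 1.778
te_E = (1 + 4·6 + 23)/6 = 48/6 = 8; σ²_E = ((23−1)/6)² = 13.444

Forward pass:
ES_A = 0; EF_A = 4
ES_B = 0; EF_B = 9
ES_C = 9; EF_C = 9+13 = 22
ES_D = max(EF_A=4, EF_B=9) = 9; EF_D = 9+15 = 24
ES_E = max(EF_A=4, EF_C=22, EF_D=24) = 24; EF_E = 24+8 = 32
Expected project duration μ = 32 hours. Critical path: B → D → E.

Variance along critical path = 2.778 + 1.778 + 13.444 = 18.000; σ = √18.000 = 4.243 hours.
Z = (26 − 32) / 4.243 = -1.414
P(T ≤ 26) = Φ(-1.414) ≈ 0.079

0.079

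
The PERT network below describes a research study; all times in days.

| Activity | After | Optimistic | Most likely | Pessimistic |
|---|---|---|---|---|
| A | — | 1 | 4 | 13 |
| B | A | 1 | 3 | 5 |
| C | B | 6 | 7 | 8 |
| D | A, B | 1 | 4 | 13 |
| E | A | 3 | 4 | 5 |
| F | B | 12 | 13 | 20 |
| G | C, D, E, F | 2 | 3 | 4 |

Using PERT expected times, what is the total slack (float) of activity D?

9 days

te_A = (1 + 4·4 + 13)/6 = 30/6 = 5
te_B = (1 + 4·3 + 5)/6 = 18/6 = 3
te_C = (6 + 4·7 + 8)/6 = 42/6 = 7
te_D = (1 + 4·4 + 13)/6 = 30/6 = 5
te_E = (3 + 4·4 + 5)/6 = 24/6 = 4
te_F = (12 + 4·13 + 20)/6 = 84/6 = 14
te_G = (2 + 4·3 + 4)/6 = 18/6 = 3

Forward pass:
ES_A = 0; EF_A = 5
ES_B = 5; EF_B = 5+3 = 8
ES_C = 8; EF_C = 8+7 = 15
ES_D = max(EF_A=5, EF_B=8) = 8; EF_D = 8+5 = 13
ES_E = 5; EF_E = 5+4 = 9
ES_F = 8; EF_F = 8+14 = 22
ES_G = max(EF_C=15, EF_D=13, EF_E=9, EF_F=22) = 22; EF_G = 22+3 = 25
Expected project duration μ = 25 days. Critical path: A → B → F → G.

Backward pass:
LF_G = 25; LS_G = 25−3 = 22
LF_F = LS_G = 22; LS_F = 22−14 = 8
LF_E = LS_G = 22; LS_E = 22−4 = 18
LF_D = LS_G = 22; LS_D = 22−5 = 17
LF_C = LS_G = 22; LS_C = 22−7 = 15
LF_B = min(LS_C=15, LS_D=17, LS_F=8) = 8; LS_B = 8−3 = 5
LF_A = min(LS_B=5, LS_D=17, LS_E=18) = 5; LS_A = 5−5 = 0
Slack_D = LS_D − ES_D = 17 − 8 = 9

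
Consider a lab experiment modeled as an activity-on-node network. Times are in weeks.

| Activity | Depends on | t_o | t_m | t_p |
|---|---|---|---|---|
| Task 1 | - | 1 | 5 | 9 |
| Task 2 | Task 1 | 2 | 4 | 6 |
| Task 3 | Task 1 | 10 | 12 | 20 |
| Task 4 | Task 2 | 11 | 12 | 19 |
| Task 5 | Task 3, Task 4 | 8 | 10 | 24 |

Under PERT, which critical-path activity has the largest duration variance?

te_Task 1 = (1 + 4·5 + 9)/6 = 30/6 = 5; σ²_Task 1 = ((9−1)/6)² = 1.778
te_Task 2 = (2 + 4·4 + 6)/6 = 24/6 = 4; σ²_Task 2 = ((6−2)/6)² = 0.444
te_Task 3 = (10 + 4·12 + 20)/6 = 78/6 = 13; σ²_Task 3 = ((20−10)/6)² = 2.778
te_Task 4 = (11 + 4·12 + 19)/6 = 78/6 = 13; σ²_Task 4 = ((19−11)/6)² = 1.778
te_Task 5 = (8 + 4·10 + 24)/6 = 72/6 = 12; σ²_Task 5 = ((24−8)/6)² = 7.111

Forward pass:
ES_Task 1 = 0; EF_Task 1 = 5
ES_Task 2 = 5; EF_Task 2 = 5+4 = 9
ES_Task 3 = 5; EF_Task 3 = 5+13 = 18
ES_Task 4 = 9; EF_Task 4 = 9+13 = 22
ES_Task 5 = max(EF_Task 3=18, EF_Task 4=22) = 22; EF_Task 5 = 22+12 = 34
Expected project duration μ = 34 weeks. Critical path: Task 1 → Task 2 → Task 4 → Task 5.

Variances on critical path: σ²_Task 1=1.778, σ²_Task 2=0.444, σ²_Task 4=1.778, σ²_Task 5=7.111.
Largest is σ²_Task 5 = 7.111.

Task 5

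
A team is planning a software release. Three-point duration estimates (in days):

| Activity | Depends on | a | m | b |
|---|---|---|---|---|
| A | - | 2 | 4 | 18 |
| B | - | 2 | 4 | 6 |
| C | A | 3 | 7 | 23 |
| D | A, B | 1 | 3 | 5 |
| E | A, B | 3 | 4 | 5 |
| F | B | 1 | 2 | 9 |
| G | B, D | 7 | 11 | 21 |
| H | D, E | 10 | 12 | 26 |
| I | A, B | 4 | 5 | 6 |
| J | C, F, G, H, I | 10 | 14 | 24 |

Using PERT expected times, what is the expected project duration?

te_A = (2 + 4·4 + 18)/6 = 36/6 = 6
te_B = (2 + 4·4 + 6)/6 = 24/6 = 4
te_C = (3 + 4·7 + 23)/6 = 54/6 = 9
te_D = (1 + 4·3 + 5)/6 = 18/6 = 3
te_E = (3 + 4·4 + 5)/6 = 24/6 = 4
te_F = (1 + 4·2 + 9)/6 = 18/6 = 3
te_G = (7 + 4·11 + 21)/6 = 72/6 = 12
te_H = (10 + 4·12 + 26)/6 = 84/6 = 14
te_I = (4 + 4·5 + 6)/6 = 30/6 = 5
te_J = (10 + 4·14 + 24)/6 = 90/6 = 15

Forward pass:
ES_A = 0; EF_A = 6
ES_B = 0; EF_B = 4
ES_C = 6; EF_C = 6+9 = 15
ES_D = max(EF_A=6, EF_B=4) = 6; EF_D = 6+3 = 9
ES_E = max(EF_A=6, EF_B=4) = 6; EF_E = 6+4 = 10
ES_F = 4; EF_F = 4+3 = 7
ES_G = max(EF_B=4, EF_D=9) = 9; EF_G = 9+12 = 21
ES_H = max(EF_D=9, EF_E=10) = 10; EF_H = 10+14 = 24
ES_I = max(EF_A=6, EF_B=4) = 6; EF_I = 6+5 = 11
ES_J = max(EF_C=15, EF_F=7, EF_G=21, EF_H=24, EF_I=11) = 24; EF_J = 24+15 = 39
Expected project duration μ = 39 days. Critical path: A → E → H → J.

39 days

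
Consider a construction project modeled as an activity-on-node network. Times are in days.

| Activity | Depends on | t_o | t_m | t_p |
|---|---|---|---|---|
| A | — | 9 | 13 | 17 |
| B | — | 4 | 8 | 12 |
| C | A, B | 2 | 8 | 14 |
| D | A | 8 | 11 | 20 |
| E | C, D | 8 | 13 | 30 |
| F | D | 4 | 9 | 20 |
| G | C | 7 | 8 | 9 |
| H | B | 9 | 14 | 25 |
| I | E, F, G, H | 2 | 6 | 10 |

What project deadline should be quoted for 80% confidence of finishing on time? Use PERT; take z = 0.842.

49.9 days

te_A = (9 + 4·13 + 17)/6 = 78/6 = 13; σ²_A = ((17−9)/6)² = 1.778
te_B = (4 + 4·8 + 12)/6 = 48/6 = 8; σ²_B = ((12−4)/6)² = 1.778
te_C = (2 + 4·8 + 14)/6 = 48/6 = 8; σ²_C = ((14−2)/6)² = 4.000
te_D = (8 + 4·11 + 20)/6 = 72/6 = 12; σ²_D = ((20−8)/6)² = 4.000
te_E = (8 + 4·13 + 30)/6 = 90/6 = 15; σ²_E = ((30−8)/6)² = 13.444
te_F = (4 + 4·9 + 20)/6 = 60/6 = 10; σ²_F = ((20−4)/6)² = 7.111
te_G = (7 + 4·8 + 9)/6 = 48/6 = 8; σ²_G = ((9−7)/6)² = 0.111
te_H = (9 + 4·14 + 25)/6 = 90/6 = 15; σ²_H = ((25−9)/6)² = 7.111
te_I = (2 + 4·6 + 10)/6 = 36/6 = 6; σ²_I = ((10−2)/6)² = 1.778

Forward pass:
ES_A = 0; EF_A = 13
ES_B = 0; EF_B = 8
ES_C = max(EF_A=13, EF_B=8) = 13; EF_C = 13+8 = 21
ES_D = 13; EF_D = 13+12 = 25
ES_E = max(EF_C=21, EF_D=25) = 25; EF_E = 25+15 = 40
ES_F = 25; EF_F = 25+10 = 35
ES_G = 21; EF_G = 21+8 = 29
ES_H = 8; EF_H = 8+15 = 23
ES_I = max(EF_E=40, EF_F=35, EF_G=29, EF_H=23) = 40; EF_I = 40+6 = 46
Expected project duration μ = 46 days. Critical path: A → D → E → I.

Variance along critical path = 1.778 + 4.000 + 13.444 + 1.778 = 21.000; σ = 4.583 days.
D = μ + z·σ = 46 + 0.842·4.583 = 49.9 days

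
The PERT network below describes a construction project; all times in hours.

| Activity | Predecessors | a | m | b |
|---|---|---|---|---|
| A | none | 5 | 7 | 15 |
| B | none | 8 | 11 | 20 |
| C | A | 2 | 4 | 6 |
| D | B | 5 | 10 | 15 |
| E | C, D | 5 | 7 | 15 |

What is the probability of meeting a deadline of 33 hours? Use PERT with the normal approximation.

0.834

te_A = (5 + 4·7 + 15)/6 = 48/6 = 8; σ²_A = ((15−5)/6)² = 2.778
te_B = (8 + 4·11 + 20)/6 = 72/6 = 12; σ²_B = ((20−8)/6)² = 4.000
te_C = (2 + 4·4 + 6)/6 = 24/6 = 4; σ²_C = ((6−2)/6)² = 0.444
te_D = (5 + 4·10 + 15)/6 = 60/6 = 10; σ²_D = ((15−5)/6)² = 2.778
te_E = (5 + 4·7 + 15)/6 = 48/6 = 8; σ²_E = ((15−5)/6)² = 2.778

Forward pass:
ES_A = 0; EF_A = 8
ES_B = 0; EF_B = 12
ES_C = 8; EF_C = 8+4 = 12
ES_D = 12; EF_D = 12+10 = 22
ES_E = max(EF_C=12, EF_D=22) = 22; EF_E = 22+8 = 30
Expected project duration μ = 30 hours. Critical path: B → D → E.

Variance along critical path = 4.000 + 2.778 + 2.778 = 9.556; σ = √9.556 = 3.091 hours.
Z = (33 − 30) / 3.091 = 0.970
P(T ≤ 33) = Φ(0.970) ≈ 0.834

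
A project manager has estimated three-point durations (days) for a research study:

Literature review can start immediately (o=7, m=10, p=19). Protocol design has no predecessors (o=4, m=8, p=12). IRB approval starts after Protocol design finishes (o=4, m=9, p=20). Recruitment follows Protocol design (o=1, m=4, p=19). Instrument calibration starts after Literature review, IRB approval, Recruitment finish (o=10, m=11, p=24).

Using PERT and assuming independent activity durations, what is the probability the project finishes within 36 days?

0.907

te_Literature review = (7 + 4·10 + 19)/6 = 66/6 = 11; σ²_Literature review = ((19−7)/6)² = 4.000
te_Protocol design = (4 + 4·8 + 12)/6 = 48/6 = 8; σ²_Protocol design = ((12−4)/6)² = 1.778
te_IRB approval = (4 + 4·9 + 20)/6 = 60/6 = 10; σ²_IRB approval = ((20−4)/6)² = 7.111
te_Recruitment = (1 + 4·4 + 19)/6 = 36/6 = 6; σ²_Recruitment = ((19−1)/6)² = 9.000
te_Instrument calibration = (10 + 4·11 + 24)/6 = 78/6 = 13; σ²_Instrument calibration = ((24−10)/6)² = 5.444

Forward pass:
ES_Literature review = 0; EF_Literature review = 11
ES_Protocol design = 0; EF_Protocol design = 8
ES_IRB approval = 8; EF_IRB approval = 8+10 = 18
ES_Recruitment = 8; EF_Recruitment = 8+6 = 14
ES_Instrument calibration = max(EF_Literature review=11, EF_IRB approval=18, EF_Recruitment=14) = 18; EF_Instrument calibration = 18+13 = 31
Expected project duration μ = 31 days. Critical path: Protocol design → IRB approval → Instrument calibration.

Variance along critical path = 1.778 + 7.111 + 5.444 = 14.333; σ = √14.333 = 3.786 days.
Z = (36 − 31) / 3.786 = 1.321
P(T ≤ 36) = Φ(1.321) ≈ 0.907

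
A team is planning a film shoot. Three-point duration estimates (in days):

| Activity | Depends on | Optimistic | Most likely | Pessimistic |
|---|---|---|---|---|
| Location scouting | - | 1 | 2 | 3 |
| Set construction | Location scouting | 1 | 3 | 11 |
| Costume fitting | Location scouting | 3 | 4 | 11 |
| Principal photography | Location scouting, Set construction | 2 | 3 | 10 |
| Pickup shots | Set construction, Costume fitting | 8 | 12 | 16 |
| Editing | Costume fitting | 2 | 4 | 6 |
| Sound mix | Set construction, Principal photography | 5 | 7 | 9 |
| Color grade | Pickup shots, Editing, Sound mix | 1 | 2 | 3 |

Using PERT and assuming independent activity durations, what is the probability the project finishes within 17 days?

0.020

te_Location scouting = (1 + 4·2 + 3)/6 = 12/6 = 2; σ²_Location scouting = ((3−1)/6)² = 0.111
te_Set construction = (1 + 4·3 + 11)/6 = 24/6 = 4; σ²_Set construction = ((11−1)/6)² = 2.778
te_Costume fitting = (3 + 4·4 + 11)/6 = 30/6 = 5; σ²_Costume fitting = ((11−3)/6)² = 1.778
te_Principal photography = (2 + 4·3 + 10)/6 = 24/6 = 4; σ²_Principal photography = ((10−2)/6)² = 1.778
te_Pickup shots = (8 + 4·12 + 16)/6 = 72/6 = 12; σ²_Pickup shots = ((16−8)/6)² = 1.778
te_Editing = (2 + 4·4 + 6)/6 = 24/6 = 4; σ²_Editing = ((6−2)/6)² = 0.444
te_Sound mix = (5 + 4·7 + 9)/6 = 42/6 = 7; σ²_Sound mix = ((9−5)/6)² = 0.444
te_Color grade = (1 + 4·2 + 3)/6 = 12/6 = 2; σ²_Color grade = ((3−1)/6)² = 0.111

Forward pass:
ES_Location scouting = 0; EF_Location scouting = 2
ES_Set construction = 2; EF_Set construction = 2+4 = 6
ES_Costume fitting = 2; EF_Costume fitting = 2+5 = 7
ES_Principal photography = max(EF_Location scouting=2, EF_Set construction=6) = 6; EF_Principal photography = 6+4 = 10
ES_Pickup shots = max(EF_Set construction=6, EF_Costume fitting=7) = 7; EF_Pickup shots = 7+12 = 19
ES_Editing = 7; EF_Editing = 7+4 = 11
ES_Sound mix = max(EF_Set construction=6, EF_Principal photography=10) = 10; EF_Sound mix = 10+7 = 17
ES_Color grade = max(EF_Pickup shots=19, EF_Editing=11, EF_Sound mix=17) = 19; EF_Color grade = 19+2 = 21
Expected project duration μ = 21 days. Critical path: Location scouting → Costume fitting → Pickup shots → Color grade.

Variance along critical path = 0.111 + 1.778 + 1.778 + 0.111 = 3.778; σ = √3.778 = 1.944 days.
Z = (17 − 21) / 1.944 = -2.058
P(T ≤ 17) = Φ(-2.058) ≈ 0.020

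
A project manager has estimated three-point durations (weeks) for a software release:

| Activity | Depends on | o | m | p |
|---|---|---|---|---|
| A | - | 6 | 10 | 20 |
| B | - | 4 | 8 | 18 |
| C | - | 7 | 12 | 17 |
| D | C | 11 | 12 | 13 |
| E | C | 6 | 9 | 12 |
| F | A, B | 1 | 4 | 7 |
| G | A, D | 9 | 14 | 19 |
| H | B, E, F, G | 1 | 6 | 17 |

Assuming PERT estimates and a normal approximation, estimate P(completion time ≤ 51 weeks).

te_A = (6 + 4·10 + 20)/6 = 66/6 = 11; σ²_A = ((20−6)/6)² = 5.444
te_B = (4 + 4·8 + 18)/6 = 54/6 = 9; σ²_B = ((18−4)/6)² = 5.444
te_C = (7 + 4·12 + 17)/6 = 72/6 = 12; σ²_C = ((17−7)/6)² = 2.778
te_D = (11 + 4·12 + 13)/6 = 72/6 = 12; σ²_D = ((13−11)/6)² = 0.111
te_E = (6 + 4·9 + 12)/6 = 54/6 = 9; σ²_E = ((12−6)/6)² = 1.000
te_F = (1 + 4·4 + 7)/6 = 24/6 = 4; σ²_F = ((7−1)/6)² = 1.000
te_G = (9 + 4·14 + 19)/6 = 84/6 = 14; σ²_G = ((19−9)/6)² = 2.778
te_H = (1 + 4·6 + 17)/6 = 42/6 = 7; σ²_H = ((17−1)/6)² = 7.111

Forward pass:
ES_A = 0; EF_A = 11
ES_B = 0; EF_B = 9
ES_C = 0; EF_C = 12
ES_D = 12; EF_D = 12+12 = 24
ES_E = 12; EF_E = 12+9 = 21
ES_F = max(EF_A=11, EF_B=9) = 11; EF_F = 11+4 = 15
ES_G = max(EF_A=11, EF_D=24) = 24; EF_G = 24+14 = 38
ES_H = max(EF_B=9, EF_E=21, EF_F=15, EF_G=38) = 38; EF_H = 38+7 = 45
Expected project duration μ = 45 weeks. Critical path: C → D → G → H.

Variance along critical path = 2.778 + 0.111 + 2.778 + 7.111 = 12.778; σ = √12.778 = 3.575 weeks.
Z = (51 − 45) / 3.575 = 1.679
P(T ≤ 51) = Φ(1.679) ≈ 0.953

0.953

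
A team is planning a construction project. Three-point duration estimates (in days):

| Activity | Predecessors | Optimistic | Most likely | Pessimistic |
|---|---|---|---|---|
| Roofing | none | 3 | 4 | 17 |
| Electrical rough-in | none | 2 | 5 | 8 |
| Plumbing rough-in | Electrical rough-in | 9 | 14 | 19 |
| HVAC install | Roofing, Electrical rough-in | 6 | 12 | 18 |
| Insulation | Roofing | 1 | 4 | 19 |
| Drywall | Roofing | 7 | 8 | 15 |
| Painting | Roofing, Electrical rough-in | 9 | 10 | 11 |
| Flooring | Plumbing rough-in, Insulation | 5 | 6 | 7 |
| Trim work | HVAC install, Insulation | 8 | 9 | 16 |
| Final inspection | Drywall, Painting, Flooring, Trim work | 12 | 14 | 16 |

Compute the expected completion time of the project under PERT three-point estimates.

te_Roofing = (3 + 4·4 + 17)/6 = 36/6 = 6
te_Electrical rough-in = (2 + 4·5 + 8)/6 = 30/6 = 5
te_Plumbing rough-in = (9 + 4·14 + 19)/6 = 84/6 = 14
te_HVAC install = (6 + 4·12 + 18)/6 = 72/6 = 12
te_Insulation = (1 + 4·4 + 19)/6 = 36/6 = 6
te_Drywall = (7 + 4·8 + 15)/6 = 54/6 = 9
te_Painting = (9 + 4·10 + 11)/6 = 60/6 = 10
te_Flooring = (5 + 4·6 + 7)/6 = 36/6 = 6
te_Trim work = (8 + 4·9 + 16)/6 = 60/6 = 10
te_Final inspection = (12 + 4·14 + 16)/6 = 84/6 = 14

Forward pass:
ES_Roofing = 0; EF_Roofing = 6
ES_Electrical rough-in = 0; EF_Electrical rough-in = 5
ES_Plumbing rough-in = 5; EF_Plumbing rough-in = 5+14 = 19
ES_HVAC install = max(EF_Roofing=6, EF_Electrical rough-in=5) = 6; EF_HVAC install = 6+12 = 18
ES_Insulation = 6; EF_Insulation = 6+6 = 12
ES_Drywall = 6; EF_Drywall = 6+9 = 15
ES_Painting = max(EF_Roofing=6, EF_Electrical rough-in=5) = 6; EF_Painting = 6+10 = 16
ES_Flooring = max(EF_Plumbing rough-in=19, EF_Insulation=12) = 19; EF_Flooring = 19+6 = 25
ES_Trim work = max(EF_HVAC install=18, EF_Insulation=12) = 18; EF_Trim work = 18+10 = 28
ES_Final inspection = max(EF_Drywall=15, EF_Painting=16, EF_Flooring=25, EF_Trim work=28) = 28; EF_Final inspection = 28+14 = 42
Expected project duration μ = 42 days. Critical path: Roofing → HVAC install → Trim work → Final inspection.

42 days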